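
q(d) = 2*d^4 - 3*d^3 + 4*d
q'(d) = 8*d^3 - 9*d^2 + 4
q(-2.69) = 152.36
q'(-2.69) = -216.85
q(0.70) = 2.25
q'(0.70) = 2.33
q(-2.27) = 79.12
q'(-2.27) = -135.95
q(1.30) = 4.32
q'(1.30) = 6.37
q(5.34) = 1190.82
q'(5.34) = 965.55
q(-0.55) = -1.52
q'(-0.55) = -0.05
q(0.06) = 0.24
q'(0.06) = 3.97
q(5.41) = 1259.86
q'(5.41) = 1007.31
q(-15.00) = 111315.00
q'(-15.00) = -29021.00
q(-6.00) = 3216.00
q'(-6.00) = -2048.00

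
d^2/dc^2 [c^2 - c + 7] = 2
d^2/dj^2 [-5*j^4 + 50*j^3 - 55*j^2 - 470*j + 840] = -60*j^2 + 300*j - 110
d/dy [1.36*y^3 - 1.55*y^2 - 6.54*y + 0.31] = 4.08*y^2 - 3.1*y - 6.54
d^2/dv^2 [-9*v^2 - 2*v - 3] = -18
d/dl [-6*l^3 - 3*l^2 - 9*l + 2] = -18*l^2 - 6*l - 9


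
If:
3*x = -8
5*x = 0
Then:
No Solution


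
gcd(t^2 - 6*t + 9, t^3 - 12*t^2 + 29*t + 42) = 1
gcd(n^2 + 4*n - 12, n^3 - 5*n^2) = 1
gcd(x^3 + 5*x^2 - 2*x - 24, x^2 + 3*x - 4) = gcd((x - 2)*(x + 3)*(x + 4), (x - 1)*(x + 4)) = x + 4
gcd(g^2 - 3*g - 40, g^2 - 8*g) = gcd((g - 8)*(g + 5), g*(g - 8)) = g - 8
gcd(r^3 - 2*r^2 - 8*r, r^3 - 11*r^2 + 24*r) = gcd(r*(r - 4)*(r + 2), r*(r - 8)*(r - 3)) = r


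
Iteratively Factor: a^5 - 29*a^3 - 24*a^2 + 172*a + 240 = (a + 4)*(a^4 - 4*a^3 - 13*a^2 + 28*a + 60) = (a + 2)*(a + 4)*(a^3 - 6*a^2 - a + 30) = (a + 2)^2*(a + 4)*(a^2 - 8*a + 15) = (a - 3)*(a + 2)^2*(a + 4)*(a - 5)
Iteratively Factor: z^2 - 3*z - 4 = (z - 4)*(z + 1)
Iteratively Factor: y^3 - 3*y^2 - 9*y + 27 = (y + 3)*(y^2 - 6*y + 9) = (y - 3)*(y + 3)*(y - 3)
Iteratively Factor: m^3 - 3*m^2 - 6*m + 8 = (m - 1)*(m^2 - 2*m - 8) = (m - 1)*(m + 2)*(m - 4)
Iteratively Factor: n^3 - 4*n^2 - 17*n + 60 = (n - 3)*(n^2 - n - 20) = (n - 3)*(n + 4)*(n - 5)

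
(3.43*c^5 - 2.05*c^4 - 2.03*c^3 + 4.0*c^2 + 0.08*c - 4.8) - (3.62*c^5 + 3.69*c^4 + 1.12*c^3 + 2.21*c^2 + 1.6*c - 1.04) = -0.19*c^5 - 5.74*c^4 - 3.15*c^3 + 1.79*c^2 - 1.52*c - 3.76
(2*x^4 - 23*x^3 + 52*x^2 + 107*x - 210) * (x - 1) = 2*x^5 - 25*x^4 + 75*x^3 + 55*x^2 - 317*x + 210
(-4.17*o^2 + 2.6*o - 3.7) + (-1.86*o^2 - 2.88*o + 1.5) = -6.03*o^2 - 0.28*o - 2.2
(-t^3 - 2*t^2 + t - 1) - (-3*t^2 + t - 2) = -t^3 + t^2 + 1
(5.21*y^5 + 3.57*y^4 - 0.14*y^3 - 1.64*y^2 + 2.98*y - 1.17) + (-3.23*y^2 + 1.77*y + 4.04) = 5.21*y^5 + 3.57*y^4 - 0.14*y^3 - 4.87*y^2 + 4.75*y + 2.87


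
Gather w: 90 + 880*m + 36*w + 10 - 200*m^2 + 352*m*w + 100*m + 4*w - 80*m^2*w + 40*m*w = -200*m^2 + 980*m + w*(-80*m^2 + 392*m + 40) + 100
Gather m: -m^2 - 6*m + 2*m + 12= -m^2 - 4*m + 12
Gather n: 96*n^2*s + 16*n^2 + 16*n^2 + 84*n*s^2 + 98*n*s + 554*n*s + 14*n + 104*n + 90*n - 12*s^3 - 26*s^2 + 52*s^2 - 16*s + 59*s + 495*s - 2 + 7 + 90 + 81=n^2*(96*s + 32) + n*(84*s^2 + 652*s + 208) - 12*s^3 + 26*s^2 + 538*s + 176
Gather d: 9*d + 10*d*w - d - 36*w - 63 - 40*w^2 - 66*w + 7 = d*(10*w + 8) - 40*w^2 - 102*w - 56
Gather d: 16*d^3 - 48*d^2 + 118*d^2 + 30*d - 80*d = 16*d^3 + 70*d^2 - 50*d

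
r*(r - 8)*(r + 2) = r^3 - 6*r^2 - 16*r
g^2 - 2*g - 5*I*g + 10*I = (g - 2)*(g - 5*I)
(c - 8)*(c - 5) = c^2 - 13*c + 40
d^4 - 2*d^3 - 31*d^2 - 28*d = d*(d - 7)*(d + 1)*(d + 4)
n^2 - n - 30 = (n - 6)*(n + 5)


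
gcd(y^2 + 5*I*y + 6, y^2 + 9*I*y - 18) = y + 6*I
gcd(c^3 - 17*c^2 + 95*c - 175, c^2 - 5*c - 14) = c - 7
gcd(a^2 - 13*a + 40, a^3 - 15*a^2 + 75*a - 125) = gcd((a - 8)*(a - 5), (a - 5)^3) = a - 5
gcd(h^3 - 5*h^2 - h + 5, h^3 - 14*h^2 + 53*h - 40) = h^2 - 6*h + 5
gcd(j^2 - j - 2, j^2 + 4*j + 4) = 1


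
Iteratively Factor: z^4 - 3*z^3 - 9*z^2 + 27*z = (z - 3)*(z^3 - 9*z) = z*(z - 3)*(z^2 - 9) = z*(z - 3)*(z + 3)*(z - 3)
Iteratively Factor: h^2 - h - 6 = (h + 2)*(h - 3)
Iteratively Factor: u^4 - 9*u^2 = (u)*(u^3 - 9*u) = u^2*(u^2 - 9) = u^2*(u + 3)*(u - 3)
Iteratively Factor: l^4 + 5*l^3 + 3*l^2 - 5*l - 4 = (l + 4)*(l^3 + l^2 - l - 1) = (l + 1)*(l + 4)*(l^2 - 1) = (l - 1)*(l + 1)*(l + 4)*(l + 1)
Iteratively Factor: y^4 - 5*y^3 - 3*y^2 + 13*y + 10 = (y - 2)*(y^3 - 3*y^2 - 9*y - 5) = (y - 2)*(y + 1)*(y^2 - 4*y - 5) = (y - 5)*(y - 2)*(y + 1)*(y + 1)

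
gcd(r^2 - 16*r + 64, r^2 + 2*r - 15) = 1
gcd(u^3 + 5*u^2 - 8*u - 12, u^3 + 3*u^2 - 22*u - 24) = u^2 + 7*u + 6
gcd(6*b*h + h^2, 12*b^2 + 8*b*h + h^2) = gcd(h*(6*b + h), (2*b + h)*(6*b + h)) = 6*b + h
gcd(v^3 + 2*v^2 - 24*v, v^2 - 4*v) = v^2 - 4*v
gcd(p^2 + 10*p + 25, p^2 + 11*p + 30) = p + 5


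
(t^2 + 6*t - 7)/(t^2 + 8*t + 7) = (t - 1)/(t + 1)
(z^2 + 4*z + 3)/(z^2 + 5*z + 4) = (z + 3)/(z + 4)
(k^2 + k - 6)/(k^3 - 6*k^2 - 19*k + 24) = (k - 2)/(k^2 - 9*k + 8)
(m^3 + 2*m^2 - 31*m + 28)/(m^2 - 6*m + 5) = (m^2 + 3*m - 28)/(m - 5)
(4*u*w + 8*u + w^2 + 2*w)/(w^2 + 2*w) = (4*u + w)/w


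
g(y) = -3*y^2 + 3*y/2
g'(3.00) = -16.50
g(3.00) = -22.50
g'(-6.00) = 37.50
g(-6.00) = -117.00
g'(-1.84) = 12.54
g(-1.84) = -12.92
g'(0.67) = -2.52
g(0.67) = -0.34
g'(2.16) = -11.46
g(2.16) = -10.76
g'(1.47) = -7.32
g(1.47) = -4.28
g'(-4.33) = 27.48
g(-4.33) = -62.74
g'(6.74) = -38.94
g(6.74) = -126.17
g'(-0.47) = 4.32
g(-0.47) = -1.37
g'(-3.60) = 23.10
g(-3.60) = -44.28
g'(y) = 3/2 - 6*y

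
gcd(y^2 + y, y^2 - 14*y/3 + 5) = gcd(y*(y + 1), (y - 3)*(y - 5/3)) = 1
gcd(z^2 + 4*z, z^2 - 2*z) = z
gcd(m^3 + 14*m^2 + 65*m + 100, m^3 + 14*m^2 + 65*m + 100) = m^3 + 14*m^2 + 65*m + 100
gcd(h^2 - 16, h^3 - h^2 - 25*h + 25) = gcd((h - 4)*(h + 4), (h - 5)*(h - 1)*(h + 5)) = 1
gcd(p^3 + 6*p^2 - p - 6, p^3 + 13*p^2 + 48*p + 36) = p^2 + 7*p + 6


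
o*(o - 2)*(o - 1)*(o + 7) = o^4 + 4*o^3 - 19*o^2 + 14*o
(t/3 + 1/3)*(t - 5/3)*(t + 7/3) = t^3/3 + 5*t^2/9 - 29*t/27 - 35/27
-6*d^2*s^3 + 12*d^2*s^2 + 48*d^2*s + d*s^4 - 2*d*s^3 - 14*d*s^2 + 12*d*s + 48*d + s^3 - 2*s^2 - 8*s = (-6*d + s)*(s - 4)*(s + 2)*(d*s + 1)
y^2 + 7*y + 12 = (y + 3)*(y + 4)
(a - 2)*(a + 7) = a^2 + 5*a - 14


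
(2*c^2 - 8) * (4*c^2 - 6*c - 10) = 8*c^4 - 12*c^3 - 52*c^2 + 48*c + 80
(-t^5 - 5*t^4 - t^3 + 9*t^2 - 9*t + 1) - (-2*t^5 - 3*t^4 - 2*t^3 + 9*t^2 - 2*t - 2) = t^5 - 2*t^4 + t^3 - 7*t + 3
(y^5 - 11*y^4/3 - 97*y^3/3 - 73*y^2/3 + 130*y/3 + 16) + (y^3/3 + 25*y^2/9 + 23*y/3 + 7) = y^5 - 11*y^4/3 - 32*y^3 - 194*y^2/9 + 51*y + 23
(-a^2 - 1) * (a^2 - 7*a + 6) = -a^4 + 7*a^3 - 7*a^2 + 7*a - 6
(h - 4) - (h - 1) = -3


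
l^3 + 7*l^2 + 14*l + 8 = (l + 1)*(l + 2)*(l + 4)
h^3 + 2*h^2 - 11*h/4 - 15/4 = (h - 3/2)*(h + 1)*(h + 5/2)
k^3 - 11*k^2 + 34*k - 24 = (k - 6)*(k - 4)*(k - 1)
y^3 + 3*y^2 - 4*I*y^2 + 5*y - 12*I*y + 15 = (y + 3)*(y - 5*I)*(y + I)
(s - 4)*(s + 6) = s^2 + 2*s - 24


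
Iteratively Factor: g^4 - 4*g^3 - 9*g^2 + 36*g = (g - 4)*(g^3 - 9*g) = g*(g - 4)*(g^2 - 9) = g*(g - 4)*(g + 3)*(g - 3)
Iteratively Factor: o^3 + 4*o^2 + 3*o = (o + 1)*(o^2 + 3*o) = o*(o + 1)*(o + 3)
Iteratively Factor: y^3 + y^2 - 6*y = (y - 2)*(y^2 + 3*y) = (y - 2)*(y + 3)*(y)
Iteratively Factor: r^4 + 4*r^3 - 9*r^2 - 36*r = (r - 3)*(r^3 + 7*r^2 + 12*r) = (r - 3)*(r + 3)*(r^2 + 4*r) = r*(r - 3)*(r + 3)*(r + 4)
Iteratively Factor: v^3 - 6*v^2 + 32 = (v - 4)*(v^2 - 2*v - 8) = (v - 4)^2*(v + 2)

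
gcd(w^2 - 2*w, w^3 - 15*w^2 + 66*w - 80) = w - 2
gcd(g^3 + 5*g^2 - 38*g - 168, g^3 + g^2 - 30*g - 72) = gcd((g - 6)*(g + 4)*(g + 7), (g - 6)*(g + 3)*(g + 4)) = g^2 - 2*g - 24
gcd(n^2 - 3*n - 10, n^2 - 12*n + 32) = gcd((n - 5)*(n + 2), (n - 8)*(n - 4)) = 1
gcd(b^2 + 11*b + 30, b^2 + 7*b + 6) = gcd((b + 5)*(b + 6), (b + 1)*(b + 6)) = b + 6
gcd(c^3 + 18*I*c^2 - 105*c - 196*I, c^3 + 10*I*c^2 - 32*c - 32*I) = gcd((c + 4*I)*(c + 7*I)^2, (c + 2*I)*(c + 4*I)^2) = c + 4*I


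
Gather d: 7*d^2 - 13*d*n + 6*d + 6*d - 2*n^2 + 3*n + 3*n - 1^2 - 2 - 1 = 7*d^2 + d*(12 - 13*n) - 2*n^2 + 6*n - 4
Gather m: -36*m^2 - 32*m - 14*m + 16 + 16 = -36*m^2 - 46*m + 32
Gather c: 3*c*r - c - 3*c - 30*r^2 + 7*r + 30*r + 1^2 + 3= c*(3*r - 4) - 30*r^2 + 37*r + 4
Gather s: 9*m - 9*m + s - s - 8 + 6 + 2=0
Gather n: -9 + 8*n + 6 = 8*n - 3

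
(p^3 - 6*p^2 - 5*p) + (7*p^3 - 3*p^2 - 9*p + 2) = 8*p^3 - 9*p^2 - 14*p + 2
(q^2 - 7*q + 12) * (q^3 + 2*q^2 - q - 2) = q^5 - 5*q^4 - 3*q^3 + 29*q^2 + 2*q - 24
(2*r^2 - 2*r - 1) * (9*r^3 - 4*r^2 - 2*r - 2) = 18*r^5 - 26*r^4 - 5*r^3 + 4*r^2 + 6*r + 2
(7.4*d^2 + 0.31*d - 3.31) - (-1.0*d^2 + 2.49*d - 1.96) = 8.4*d^2 - 2.18*d - 1.35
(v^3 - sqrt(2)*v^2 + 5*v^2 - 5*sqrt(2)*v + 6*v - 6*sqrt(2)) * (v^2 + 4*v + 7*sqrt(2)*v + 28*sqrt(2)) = v^5 + 6*sqrt(2)*v^4 + 9*v^4 + 12*v^3 + 54*sqrt(2)*v^3 - 102*v^2 + 156*sqrt(2)*v^2 - 364*v + 144*sqrt(2)*v - 336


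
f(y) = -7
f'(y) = 0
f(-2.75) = -7.00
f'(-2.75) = 0.00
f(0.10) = -7.00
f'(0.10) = 0.00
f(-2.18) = -7.00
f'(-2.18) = 0.00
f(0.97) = -7.00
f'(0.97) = 0.00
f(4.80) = -7.00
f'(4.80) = 0.00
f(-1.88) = -7.00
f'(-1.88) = 0.00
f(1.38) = -7.00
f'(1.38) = 0.00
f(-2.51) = -7.00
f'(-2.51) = 0.00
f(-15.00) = -7.00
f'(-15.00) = 0.00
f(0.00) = -7.00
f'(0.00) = 0.00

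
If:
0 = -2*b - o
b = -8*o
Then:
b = 0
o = 0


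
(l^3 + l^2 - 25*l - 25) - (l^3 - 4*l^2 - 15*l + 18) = 5*l^2 - 10*l - 43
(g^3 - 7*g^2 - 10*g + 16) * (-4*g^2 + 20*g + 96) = -4*g^5 + 48*g^4 - 4*g^3 - 936*g^2 - 640*g + 1536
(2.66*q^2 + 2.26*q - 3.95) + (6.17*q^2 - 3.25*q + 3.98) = 8.83*q^2 - 0.99*q + 0.0299999999999998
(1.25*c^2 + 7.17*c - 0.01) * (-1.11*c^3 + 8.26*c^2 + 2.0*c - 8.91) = -1.3875*c^5 + 2.3663*c^4 + 61.7353*c^3 + 3.1199*c^2 - 63.9047*c + 0.0891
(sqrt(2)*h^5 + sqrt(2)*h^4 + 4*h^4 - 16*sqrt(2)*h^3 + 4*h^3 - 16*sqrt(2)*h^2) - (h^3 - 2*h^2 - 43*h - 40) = sqrt(2)*h^5 + sqrt(2)*h^4 + 4*h^4 - 16*sqrt(2)*h^3 + 3*h^3 - 16*sqrt(2)*h^2 + 2*h^2 + 43*h + 40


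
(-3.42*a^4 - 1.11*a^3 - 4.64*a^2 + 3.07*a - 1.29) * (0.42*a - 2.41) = -1.4364*a^5 + 7.776*a^4 + 0.726300000000001*a^3 + 12.4718*a^2 - 7.9405*a + 3.1089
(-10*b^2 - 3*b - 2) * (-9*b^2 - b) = 90*b^4 + 37*b^3 + 21*b^2 + 2*b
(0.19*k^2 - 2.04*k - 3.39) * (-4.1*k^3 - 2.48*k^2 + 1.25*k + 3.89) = -0.779*k^5 + 7.8928*k^4 + 19.1957*k^3 + 6.5963*k^2 - 12.1731*k - 13.1871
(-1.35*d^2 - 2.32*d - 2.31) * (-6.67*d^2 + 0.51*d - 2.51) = 9.0045*d^4 + 14.7859*d^3 + 17.613*d^2 + 4.6451*d + 5.7981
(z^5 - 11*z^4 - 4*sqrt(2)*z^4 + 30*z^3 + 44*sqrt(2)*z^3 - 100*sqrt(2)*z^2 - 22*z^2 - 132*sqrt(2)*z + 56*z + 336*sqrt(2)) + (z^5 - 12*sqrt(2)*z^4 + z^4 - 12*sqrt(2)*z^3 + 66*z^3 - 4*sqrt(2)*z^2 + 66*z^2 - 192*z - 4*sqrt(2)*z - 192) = 2*z^5 - 16*sqrt(2)*z^4 - 10*z^4 + 32*sqrt(2)*z^3 + 96*z^3 - 104*sqrt(2)*z^2 + 44*z^2 - 136*sqrt(2)*z - 136*z - 192 + 336*sqrt(2)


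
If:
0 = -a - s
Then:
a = -s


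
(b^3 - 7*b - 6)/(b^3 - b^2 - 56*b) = (-b^3 + 7*b + 6)/(b*(-b^2 + b + 56))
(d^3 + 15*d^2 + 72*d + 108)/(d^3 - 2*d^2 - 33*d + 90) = (d^2 + 9*d + 18)/(d^2 - 8*d + 15)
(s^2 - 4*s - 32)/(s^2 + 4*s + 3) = (s^2 - 4*s - 32)/(s^2 + 4*s + 3)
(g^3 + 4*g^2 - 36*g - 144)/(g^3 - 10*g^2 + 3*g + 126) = (g^2 + 10*g + 24)/(g^2 - 4*g - 21)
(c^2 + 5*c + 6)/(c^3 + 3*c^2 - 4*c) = (c^2 + 5*c + 6)/(c*(c^2 + 3*c - 4))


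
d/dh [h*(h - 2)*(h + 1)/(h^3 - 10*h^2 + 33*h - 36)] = (-9*h^3 + 43*h^2 - 32*h - 24)/(h^5 - 17*h^4 + 115*h^3 - 387*h^2 + 648*h - 432)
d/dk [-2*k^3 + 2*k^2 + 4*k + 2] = -6*k^2 + 4*k + 4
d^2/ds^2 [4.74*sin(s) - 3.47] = -4.74*sin(s)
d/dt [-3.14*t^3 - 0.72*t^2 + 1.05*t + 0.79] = -9.42*t^2 - 1.44*t + 1.05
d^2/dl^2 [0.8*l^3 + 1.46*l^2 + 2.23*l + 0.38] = 4.8*l + 2.92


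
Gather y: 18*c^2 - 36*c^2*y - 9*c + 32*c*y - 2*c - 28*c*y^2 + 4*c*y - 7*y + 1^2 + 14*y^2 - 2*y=18*c^2 - 11*c + y^2*(14 - 28*c) + y*(-36*c^2 + 36*c - 9) + 1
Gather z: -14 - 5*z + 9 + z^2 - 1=z^2 - 5*z - 6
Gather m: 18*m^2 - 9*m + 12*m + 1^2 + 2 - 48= 18*m^2 + 3*m - 45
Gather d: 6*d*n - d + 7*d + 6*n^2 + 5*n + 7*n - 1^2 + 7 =d*(6*n + 6) + 6*n^2 + 12*n + 6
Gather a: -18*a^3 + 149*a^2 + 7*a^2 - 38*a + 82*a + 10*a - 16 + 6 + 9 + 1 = -18*a^3 + 156*a^2 + 54*a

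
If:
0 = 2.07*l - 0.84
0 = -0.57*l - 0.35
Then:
No Solution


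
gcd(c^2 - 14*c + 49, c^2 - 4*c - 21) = c - 7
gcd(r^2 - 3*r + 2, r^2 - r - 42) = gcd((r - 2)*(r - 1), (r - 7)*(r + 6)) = 1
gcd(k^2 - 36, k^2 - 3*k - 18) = k - 6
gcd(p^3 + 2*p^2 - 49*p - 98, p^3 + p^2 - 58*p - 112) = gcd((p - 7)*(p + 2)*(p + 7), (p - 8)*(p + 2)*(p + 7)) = p^2 + 9*p + 14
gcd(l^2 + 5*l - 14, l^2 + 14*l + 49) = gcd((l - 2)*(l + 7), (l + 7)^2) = l + 7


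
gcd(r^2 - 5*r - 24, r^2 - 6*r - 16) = r - 8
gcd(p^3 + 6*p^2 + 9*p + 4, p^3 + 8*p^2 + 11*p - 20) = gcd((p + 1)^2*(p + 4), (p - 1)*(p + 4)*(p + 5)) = p + 4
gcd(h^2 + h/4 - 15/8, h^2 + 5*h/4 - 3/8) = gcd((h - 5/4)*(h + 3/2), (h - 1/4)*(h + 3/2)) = h + 3/2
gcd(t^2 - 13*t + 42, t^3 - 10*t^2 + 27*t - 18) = t - 6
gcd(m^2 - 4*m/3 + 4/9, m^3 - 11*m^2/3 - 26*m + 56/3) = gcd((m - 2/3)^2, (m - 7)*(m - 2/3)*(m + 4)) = m - 2/3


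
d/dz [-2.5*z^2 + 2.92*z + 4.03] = 2.92 - 5.0*z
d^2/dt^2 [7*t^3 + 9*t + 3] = 42*t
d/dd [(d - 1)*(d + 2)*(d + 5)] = 3*d^2 + 12*d + 3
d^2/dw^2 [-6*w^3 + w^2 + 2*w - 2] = 2 - 36*w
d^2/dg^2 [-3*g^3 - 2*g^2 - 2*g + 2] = -18*g - 4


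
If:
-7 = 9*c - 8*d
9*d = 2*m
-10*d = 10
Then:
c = -5/3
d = -1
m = -9/2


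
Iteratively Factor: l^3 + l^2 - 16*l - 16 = (l - 4)*(l^2 + 5*l + 4) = (l - 4)*(l + 4)*(l + 1)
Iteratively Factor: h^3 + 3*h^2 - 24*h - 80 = (h + 4)*(h^2 - h - 20) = (h + 4)^2*(h - 5)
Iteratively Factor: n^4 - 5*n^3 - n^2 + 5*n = (n)*(n^3 - 5*n^2 - n + 5) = n*(n - 1)*(n^2 - 4*n - 5) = n*(n - 1)*(n + 1)*(n - 5)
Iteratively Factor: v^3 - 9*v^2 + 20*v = (v - 5)*(v^2 - 4*v) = v*(v - 5)*(v - 4)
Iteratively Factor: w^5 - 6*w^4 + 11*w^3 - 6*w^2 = (w - 1)*(w^4 - 5*w^3 + 6*w^2) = (w - 2)*(w - 1)*(w^3 - 3*w^2) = w*(w - 2)*(w - 1)*(w^2 - 3*w) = w*(w - 3)*(w - 2)*(w - 1)*(w)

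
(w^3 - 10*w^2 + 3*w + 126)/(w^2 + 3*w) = w - 13 + 42/w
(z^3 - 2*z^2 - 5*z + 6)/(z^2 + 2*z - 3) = (z^2 - z - 6)/(z + 3)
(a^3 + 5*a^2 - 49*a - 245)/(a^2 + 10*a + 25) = (a^2 - 49)/(a + 5)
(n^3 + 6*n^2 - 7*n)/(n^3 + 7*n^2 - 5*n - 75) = n*(n^2 + 6*n - 7)/(n^3 + 7*n^2 - 5*n - 75)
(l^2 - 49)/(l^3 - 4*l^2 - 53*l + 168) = (l - 7)/(l^2 - 11*l + 24)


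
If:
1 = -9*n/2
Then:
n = -2/9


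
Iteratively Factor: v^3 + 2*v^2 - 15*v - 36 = (v - 4)*(v^2 + 6*v + 9) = (v - 4)*(v + 3)*(v + 3)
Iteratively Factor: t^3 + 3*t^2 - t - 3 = (t + 3)*(t^2 - 1) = (t - 1)*(t + 3)*(t + 1)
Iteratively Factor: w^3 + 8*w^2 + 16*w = (w)*(w^2 + 8*w + 16) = w*(w + 4)*(w + 4)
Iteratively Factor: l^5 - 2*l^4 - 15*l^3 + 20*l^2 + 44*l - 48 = (l + 2)*(l^4 - 4*l^3 - 7*l^2 + 34*l - 24) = (l + 2)*(l + 3)*(l^3 - 7*l^2 + 14*l - 8) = (l - 2)*(l + 2)*(l + 3)*(l^2 - 5*l + 4) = (l - 4)*(l - 2)*(l + 2)*(l + 3)*(l - 1)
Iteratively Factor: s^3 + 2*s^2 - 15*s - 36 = (s + 3)*(s^2 - s - 12) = (s - 4)*(s + 3)*(s + 3)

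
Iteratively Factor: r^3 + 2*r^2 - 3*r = (r)*(r^2 + 2*r - 3) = r*(r - 1)*(r + 3)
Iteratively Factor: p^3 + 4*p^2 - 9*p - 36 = (p + 4)*(p^2 - 9) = (p - 3)*(p + 4)*(p + 3)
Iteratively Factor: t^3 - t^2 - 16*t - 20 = (t + 2)*(t^2 - 3*t - 10) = (t - 5)*(t + 2)*(t + 2)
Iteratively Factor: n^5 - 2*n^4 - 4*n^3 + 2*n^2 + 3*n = (n + 1)*(n^4 - 3*n^3 - n^2 + 3*n) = n*(n + 1)*(n^3 - 3*n^2 - n + 3) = n*(n + 1)^2*(n^2 - 4*n + 3) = n*(n - 1)*(n + 1)^2*(n - 3)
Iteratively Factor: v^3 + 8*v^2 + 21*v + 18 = (v + 2)*(v^2 + 6*v + 9) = (v + 2)*(v + 3)*(v + 3)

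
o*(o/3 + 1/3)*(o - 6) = o^3/3 - 5*o^2/3 - 2*o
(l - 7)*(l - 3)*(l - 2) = l^3 - 12*l^2 + 41*l - 42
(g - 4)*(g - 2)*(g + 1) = g^3 - 5*g^2 + 2*g + 8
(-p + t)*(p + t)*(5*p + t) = -5*p^3 - p^2*t + 5*p*t^2 + t^3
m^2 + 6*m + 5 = (m + 1)*(m + 5)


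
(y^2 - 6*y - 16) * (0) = 0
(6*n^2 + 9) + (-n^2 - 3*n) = 5*n^2 - 3*n + 9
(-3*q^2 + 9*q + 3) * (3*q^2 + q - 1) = -9*q^4 + 24*q^3 + 21*q^2 - 6*q - 3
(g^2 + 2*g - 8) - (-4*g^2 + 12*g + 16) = 5*g^2 - 10*g - 24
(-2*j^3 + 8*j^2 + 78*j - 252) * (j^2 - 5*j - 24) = -2*j^5 + 18*j^4 + 86*j^3 - 834*j^2 - 612*j + 6048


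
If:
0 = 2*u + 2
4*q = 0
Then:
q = 0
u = -1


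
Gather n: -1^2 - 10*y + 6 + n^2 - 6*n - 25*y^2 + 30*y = n^2 - 6*n - 25*y^2 + 20*y + 5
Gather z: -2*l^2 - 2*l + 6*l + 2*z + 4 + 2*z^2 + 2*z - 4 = -2*l^2 + 4*l + 2*z^2 + 4*z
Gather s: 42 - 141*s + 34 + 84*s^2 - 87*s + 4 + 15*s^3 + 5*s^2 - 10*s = 15*s^3 + 89*s^2 - 238*s + 80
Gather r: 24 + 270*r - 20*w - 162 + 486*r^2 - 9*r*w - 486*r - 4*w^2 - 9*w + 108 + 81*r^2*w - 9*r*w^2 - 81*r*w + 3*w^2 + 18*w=r^2*(81*w + 486) + r*(-9*w^2 - 90*w - 216) - w^2 - 11*w - 30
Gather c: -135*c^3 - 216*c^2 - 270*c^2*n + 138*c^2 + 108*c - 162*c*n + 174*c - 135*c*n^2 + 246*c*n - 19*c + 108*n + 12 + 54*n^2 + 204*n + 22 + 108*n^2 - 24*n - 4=-135*c^3 + c^2*(-270*n - 78) + c*(-135*n^2 + 84*n + 263) + 162*n^2 + 288*n + 30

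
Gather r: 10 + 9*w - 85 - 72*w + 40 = -63*w - 35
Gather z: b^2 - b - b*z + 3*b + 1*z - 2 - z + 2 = b^2 - b*z + 2*b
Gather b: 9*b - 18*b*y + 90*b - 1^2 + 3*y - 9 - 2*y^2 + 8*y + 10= b*(99 - 18*y) - 2*y^2 + 11*y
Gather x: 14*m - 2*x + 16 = 14*m - 2*x + 16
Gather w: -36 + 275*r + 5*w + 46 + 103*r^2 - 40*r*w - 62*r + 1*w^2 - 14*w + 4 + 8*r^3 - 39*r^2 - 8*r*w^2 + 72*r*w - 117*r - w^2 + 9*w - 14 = 8*r^3 + 64*r^2 - 8*r*w^2 + 32*r*w + 96*r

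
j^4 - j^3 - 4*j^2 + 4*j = j*(j - 2)*(j - 1)*(j + 2)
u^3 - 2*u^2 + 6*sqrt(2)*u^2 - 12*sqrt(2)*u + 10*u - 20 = (u - 2)*(u + sqrt(2))*(u + 5*sqrt(2))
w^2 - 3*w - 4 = (w - 4)*(w + 1)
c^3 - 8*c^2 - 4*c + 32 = (c - 8)*(c - 2)*(c + 2)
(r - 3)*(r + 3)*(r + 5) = r^3 + 5*r^2 - 9*r - 45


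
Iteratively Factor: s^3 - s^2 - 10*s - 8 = (s + 1)*(s^2 - 2*s - 8) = (s - 4)*(s + 1)*(s + 2)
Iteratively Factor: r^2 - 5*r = (r)*(r - 5)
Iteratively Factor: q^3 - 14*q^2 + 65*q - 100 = (q - 5)*(q^2 - 9*q + 20) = (q - 5)*(q - 4)*(q - 5)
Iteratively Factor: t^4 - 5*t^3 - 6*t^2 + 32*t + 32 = (t + 1)*(t^3 - 6*t^2 + 32) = (t + 1)*(t + 2)*(t^2 - 8*t + 16) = (t - 4)*(t + 1)*(t + 2)*(t - 4)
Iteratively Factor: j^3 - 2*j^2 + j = (j)*(j^2 - 2*j + 1) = j*(j - 1)*(j - 1)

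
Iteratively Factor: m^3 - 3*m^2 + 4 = (m + 1)*(m^2 - 4*m + 4) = (m - 2)*(m + 1)*(m - 2)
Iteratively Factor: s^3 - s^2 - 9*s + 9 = (s - 3)*(s^2 + 2*s - 3) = (s - 3)*(s - 1)*(s + 3)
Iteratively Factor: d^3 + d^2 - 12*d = (d + 4)*(d^2 - 3*d) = d*(d + 4)*(d - 3)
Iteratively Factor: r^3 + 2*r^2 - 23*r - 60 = (r - 5)*(r^2 + 7*r + 12) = (r - 5)*(r + 3)*(r + 4)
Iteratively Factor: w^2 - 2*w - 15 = (w + 3)*(w - 5)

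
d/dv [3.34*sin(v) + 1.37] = 3.34*cos(v)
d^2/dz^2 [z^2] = 2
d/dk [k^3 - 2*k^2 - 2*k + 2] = 3*k^2 - 4*k - 2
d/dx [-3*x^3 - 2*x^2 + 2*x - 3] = -9*x^2 - 4*x + 2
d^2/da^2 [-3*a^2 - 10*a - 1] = -6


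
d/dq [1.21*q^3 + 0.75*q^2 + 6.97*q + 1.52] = 3.63*q^2 + 1.5*q + 6.97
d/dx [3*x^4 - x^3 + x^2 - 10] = x*(12*x^2 - 3*x + 2)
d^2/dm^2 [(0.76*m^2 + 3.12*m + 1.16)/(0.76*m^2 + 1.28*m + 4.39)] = (4.44089209850063e-16*m^4 + 2.12556799999999*m^3 - 11.193888*m^2 - 55.68672*m - 9.70957600000001)/(0.438976*m^6 + 2.217984*m^5 + 11.342544*m^4 + 27.720704*m^3 + 65.518116*m^2 + 74.004864*m + 84.604519)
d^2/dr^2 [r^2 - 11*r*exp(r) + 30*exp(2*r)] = -11*r*exp(r) + 120*exp(2*r) - 22*exp(r) + 2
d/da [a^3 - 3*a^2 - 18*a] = 3*a^2 - 6*a - 18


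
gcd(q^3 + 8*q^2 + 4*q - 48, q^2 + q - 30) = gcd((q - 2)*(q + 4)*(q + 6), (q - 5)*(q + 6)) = q + 6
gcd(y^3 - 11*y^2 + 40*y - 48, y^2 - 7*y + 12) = y^2 - 7*y + 12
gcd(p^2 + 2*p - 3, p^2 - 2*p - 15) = p + 3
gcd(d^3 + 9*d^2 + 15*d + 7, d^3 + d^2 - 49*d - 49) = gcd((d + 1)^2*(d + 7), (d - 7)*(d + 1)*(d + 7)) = d^2 + 8*d + 7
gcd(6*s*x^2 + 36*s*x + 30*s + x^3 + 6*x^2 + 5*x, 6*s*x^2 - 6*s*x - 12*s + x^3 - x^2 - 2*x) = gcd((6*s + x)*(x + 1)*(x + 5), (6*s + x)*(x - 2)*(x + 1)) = 6*s*x + 6*s + x^2 + x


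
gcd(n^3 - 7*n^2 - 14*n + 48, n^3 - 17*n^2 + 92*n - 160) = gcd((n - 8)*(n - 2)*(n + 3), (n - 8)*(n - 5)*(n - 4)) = n - 8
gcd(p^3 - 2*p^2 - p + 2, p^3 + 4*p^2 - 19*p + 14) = p^2 - 3*p + 2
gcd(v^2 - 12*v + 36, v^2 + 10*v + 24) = 1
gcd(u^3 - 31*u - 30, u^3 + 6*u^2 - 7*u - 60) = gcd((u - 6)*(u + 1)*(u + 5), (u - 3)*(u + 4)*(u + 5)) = u + 5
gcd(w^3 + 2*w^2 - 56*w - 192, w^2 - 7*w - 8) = w - 8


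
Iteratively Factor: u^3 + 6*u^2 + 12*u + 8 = (u + 2)*(u^2 + 4*u + 4) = (u + 2)^2*(u + 2)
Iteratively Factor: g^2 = (g)*(g)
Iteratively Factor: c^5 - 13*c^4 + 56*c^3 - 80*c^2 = (c - 4)*(c^4 - 9*c^3 + 20*c^2) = (c - 4)^2*(c^3 - 5*c^2) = c*(c - 4)^2*(c^2 - 5*c) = c*(c - 5)*(c - 4)^2*(c)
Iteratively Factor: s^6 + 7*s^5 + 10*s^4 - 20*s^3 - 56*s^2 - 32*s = (s + 2)*(s^5 + 5*s^4 - 20*s^2 - 16*s) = (s - 2)*(s + 2)*(s^4 + 7*s^3 + 14*s^2 + 8*s) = (s - 2)*(s + 2)^2*(s^3 + 5*s^2 + 4*s) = (s - 2)*(s + 1)*(s + 2)^2*(s^2 + 4*s) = (s - 2)*(s + 1)*(s + 2)^2*(s + 4)*(s)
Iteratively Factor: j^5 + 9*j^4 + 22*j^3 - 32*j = (j - 1)*(j^4 + 10*j^3 + 32*j^2 + 32*j) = j*(j - 1)*(j^3 + 10*j^2 + 32*j + 32) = j*(j - 1)*(j + 2)*(j^2 + 8*j + 16) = j*(j - 1)*(j + 2)*(j + 4)*(j + 4)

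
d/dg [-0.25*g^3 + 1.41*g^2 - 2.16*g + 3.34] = -0.75*g^2 + 2.82*g - 2.16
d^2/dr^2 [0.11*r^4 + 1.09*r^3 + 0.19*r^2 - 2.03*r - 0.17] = 1.32*r^2 + 6.54*r + 0.38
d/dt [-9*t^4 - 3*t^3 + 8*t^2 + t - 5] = -36*t^3 - 9*t^2 + 16*t + 1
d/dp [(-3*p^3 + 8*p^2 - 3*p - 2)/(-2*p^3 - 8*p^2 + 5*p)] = 2*(20*p^4 - 21*p^3 + 2*p^2 - 16*p + 5)/(p^2*(4*p^4 + 32*p^3 + 44*p^2 - 80*p + 25))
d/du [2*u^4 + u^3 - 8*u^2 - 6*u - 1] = 8*u^3 + 3*u^2 - 16*u - 6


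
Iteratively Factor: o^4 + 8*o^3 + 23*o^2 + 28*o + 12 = (o + 2)*(o^3 + 6*o^2 + 11*o + 6) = (o + 1)*(o + 2)*(o^2 + 5*o + 6) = (o + 1)*(o + 2)^2*(o + 3)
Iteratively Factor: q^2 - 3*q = (q)*(q - 3)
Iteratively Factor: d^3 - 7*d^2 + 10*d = (d)*(d^2 - 7*d + 10) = d*(d - 2)*(d - 5)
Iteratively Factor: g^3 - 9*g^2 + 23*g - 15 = (g - 1)*(g^2 - 8*g + 15) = (g - 5)*(g - 1)*(g - 3)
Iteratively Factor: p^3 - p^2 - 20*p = (p - 5)*(p^2 + 4*p) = p*(p - 5)*(p + 4)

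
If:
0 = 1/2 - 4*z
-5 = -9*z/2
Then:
No Solution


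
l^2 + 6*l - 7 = (l - 1)*(l + 7)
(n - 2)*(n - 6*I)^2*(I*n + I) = I*n^4 + 12*n^3 - I*n^3 - 12*n^2 - 38*I*n^2 - 24*n + 36*I*n + 72*I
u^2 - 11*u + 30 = (u - 6)*(u - 5)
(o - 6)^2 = o^2 - 12*o + 36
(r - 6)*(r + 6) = r^2 - 36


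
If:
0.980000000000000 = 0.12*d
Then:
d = 8.17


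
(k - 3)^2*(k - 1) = k^3 - 7*k^2 + 15*k - 9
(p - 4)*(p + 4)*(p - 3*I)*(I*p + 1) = I*p^4 + 4*p^3 - 19*I*p^2 - 64*p + 48*I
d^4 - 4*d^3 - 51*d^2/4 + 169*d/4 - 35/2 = (d - 5)*(d - 2)*(d - 1/2)*(d + 7/2)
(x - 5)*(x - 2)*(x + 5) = x^3 - 2*x^2 - 25*x + 50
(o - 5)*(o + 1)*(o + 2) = o^3 - 2*o^2 - 13*o - 10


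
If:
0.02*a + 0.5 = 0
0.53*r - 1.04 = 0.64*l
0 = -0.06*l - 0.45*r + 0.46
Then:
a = -25.00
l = -0.70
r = 1.12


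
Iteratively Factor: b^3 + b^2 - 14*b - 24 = (b - 4)*(b^2 + 5*b + 6) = (b - 4)*(b + 3)*(b + 2)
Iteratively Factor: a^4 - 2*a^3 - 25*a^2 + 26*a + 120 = (a - 5)*(a^3 + 3*a^2 - 10*a - 24) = (a - 5)*(a - 3)*(a^2 + 6*a + 8) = (a - 5)*(a - 3)*(a + 2)*(a + 4)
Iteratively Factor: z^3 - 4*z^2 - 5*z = (z - 5)*(z^2 + z) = (z - 5)*(z + 1)*(z)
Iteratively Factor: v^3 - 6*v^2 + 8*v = (v - 2)*(v^2 - 4*v) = (v - 4)*(v - 2)*(v)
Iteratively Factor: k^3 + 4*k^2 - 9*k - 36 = (k - 3)*(k^2 + 7*k + 12) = (k - 3)*(k + 4)*(k + 3)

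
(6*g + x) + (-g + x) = 5*g + 2*x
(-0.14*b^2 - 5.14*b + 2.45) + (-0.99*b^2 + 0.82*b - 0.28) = -1.13*b^2 - 4.32*b + 2.17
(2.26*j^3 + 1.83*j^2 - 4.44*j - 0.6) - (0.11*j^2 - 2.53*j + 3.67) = 2.26*j^3 + 1.72*j^2 - 1.91*j - 4.27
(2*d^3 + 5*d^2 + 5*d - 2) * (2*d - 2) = 4*d^4 + 6*d^3 - 14*d + 4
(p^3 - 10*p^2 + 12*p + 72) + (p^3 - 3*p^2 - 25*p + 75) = 2*p^3 - 13*p^2 - 13*p + 147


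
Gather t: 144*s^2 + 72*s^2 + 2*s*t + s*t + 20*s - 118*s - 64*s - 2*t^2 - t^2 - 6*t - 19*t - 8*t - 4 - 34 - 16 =216*s^2 - 162*s - 3*t^2 + t*(3*s - 33) - 54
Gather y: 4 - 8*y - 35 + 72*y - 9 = 64*y - 40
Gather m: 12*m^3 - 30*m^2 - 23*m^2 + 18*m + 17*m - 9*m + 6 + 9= 12*m^3 - 53*m^2 + 26*m + 15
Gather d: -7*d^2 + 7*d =-7*d^2 + 7*d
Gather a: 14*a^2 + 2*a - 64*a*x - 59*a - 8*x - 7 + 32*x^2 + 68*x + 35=14*a^2 + a*(-64*x - 57) + 32*x^2 + 60*x + 28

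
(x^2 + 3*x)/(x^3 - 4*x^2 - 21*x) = 1/(x - 7)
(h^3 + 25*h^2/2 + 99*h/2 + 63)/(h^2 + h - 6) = (h^2 + 19*h/2 + 21)/(h - 2)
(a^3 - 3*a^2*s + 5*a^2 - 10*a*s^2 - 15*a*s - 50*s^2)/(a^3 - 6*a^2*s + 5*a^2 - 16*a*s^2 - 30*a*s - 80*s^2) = (-a + 5*s)/(-a + 8*s)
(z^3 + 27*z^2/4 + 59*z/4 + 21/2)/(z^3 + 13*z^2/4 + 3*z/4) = (4*z^2 + 15*z + 14)/(z*(4*z + 1))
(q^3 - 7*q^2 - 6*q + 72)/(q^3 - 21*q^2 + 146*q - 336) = (q^2 - q - 12)/(q^2 - 15*q + 56)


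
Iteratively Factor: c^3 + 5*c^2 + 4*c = (c + 4)*(c^2 + c) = c*(c + 4)*(c + 1)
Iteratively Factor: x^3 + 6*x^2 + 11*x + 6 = (x + 2)*(x^2 + 4*x + 3) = (x + 1)*(x + 2)*(x + 3)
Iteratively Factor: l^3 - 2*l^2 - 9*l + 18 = (l - 2)*(l^2 - 9) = (l - 3)*(l - 2)*(l + 3)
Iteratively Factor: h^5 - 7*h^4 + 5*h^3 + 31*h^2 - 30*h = (h)*(h^4 - 7*h^3 + 5*h^2 + 31*h - 30) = h*(h - 5)*(h^3 - 2*h^2 - 5*h + 6) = h*(h - 5)*(h + 2)*(h^2 - 4*h + 3) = h*(h - 5)*(h - 1)*(h + 2)*(h - 3)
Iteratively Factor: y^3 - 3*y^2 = (y)*(y^2 - 3*y) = y^2*(y - 3)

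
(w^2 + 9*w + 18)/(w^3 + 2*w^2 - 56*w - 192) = (w + 3)/(w^2 - 4*w - 32)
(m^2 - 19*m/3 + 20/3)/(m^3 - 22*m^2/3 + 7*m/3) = (3*m^2 - 19*m + 20)/(m*(3*m^2 - 22*m + 7))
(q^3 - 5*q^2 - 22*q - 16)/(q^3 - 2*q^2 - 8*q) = (q^2 - 7*q - 8)/(q*(q - 4))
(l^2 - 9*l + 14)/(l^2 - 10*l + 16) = (l - 7)/(l - 8)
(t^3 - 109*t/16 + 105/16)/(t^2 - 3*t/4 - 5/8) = (4*t^2 + 5*t - 21)/(2*(2*t + 1))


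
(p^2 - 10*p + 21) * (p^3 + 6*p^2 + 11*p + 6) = p^5 - 4*p^4 - 28*p^3 + 22*p^2 + 171*p + 126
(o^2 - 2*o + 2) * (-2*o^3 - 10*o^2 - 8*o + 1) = -2*o^5 - 6*o^4 + 8*o^3 - 3*o^2 - 18*o + 2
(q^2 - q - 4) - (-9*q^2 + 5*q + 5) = 10*q^2 - 6*q - 9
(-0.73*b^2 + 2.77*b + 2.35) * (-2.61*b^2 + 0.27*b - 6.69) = 1.9053*b^4 - 7.4268*b^3 - 0.5019*b^2 - 17.8968*b - 15.7215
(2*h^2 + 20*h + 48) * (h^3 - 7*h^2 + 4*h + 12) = 2*h^5 + 6*h^4 - 84*h^3 - 232*h^2 + 432*h + 576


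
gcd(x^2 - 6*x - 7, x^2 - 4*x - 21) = x - 7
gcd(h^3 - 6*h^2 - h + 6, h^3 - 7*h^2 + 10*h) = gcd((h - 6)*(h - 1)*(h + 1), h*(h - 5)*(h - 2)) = 1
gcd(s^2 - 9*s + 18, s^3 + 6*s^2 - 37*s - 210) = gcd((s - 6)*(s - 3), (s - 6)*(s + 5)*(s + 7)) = s - 6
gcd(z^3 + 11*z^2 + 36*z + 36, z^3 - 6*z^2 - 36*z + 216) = z + 6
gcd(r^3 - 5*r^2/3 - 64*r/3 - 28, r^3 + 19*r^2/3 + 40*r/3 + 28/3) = r^2 + 13*r/3 + 14/3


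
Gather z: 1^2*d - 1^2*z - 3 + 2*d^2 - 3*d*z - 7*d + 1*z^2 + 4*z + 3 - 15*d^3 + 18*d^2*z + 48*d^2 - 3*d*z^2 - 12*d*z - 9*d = -15*d^3 + 50*d^2 - 15*d + z^2*(1 - 3*d) + z*(18*d^2 - 15*d + 3)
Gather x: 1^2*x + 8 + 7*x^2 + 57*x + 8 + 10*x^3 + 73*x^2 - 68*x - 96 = 10*x^3 + 80*x^2 - 10*x - 80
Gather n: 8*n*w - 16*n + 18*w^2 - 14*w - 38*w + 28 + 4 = n*(8*w - 16) + 18*w^2 - 52*w + 32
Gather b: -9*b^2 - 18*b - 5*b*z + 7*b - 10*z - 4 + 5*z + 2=-9*b^2 + b*(-5*z - 11) - 5*z - 2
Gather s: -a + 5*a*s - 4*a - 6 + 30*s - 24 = -5*a + s*(5*a + 30) - 30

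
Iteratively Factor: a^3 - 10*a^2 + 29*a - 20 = (a - 1)*(a^2 - 9*a + 20) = (a - 4)*(a - 1)*(a - 5)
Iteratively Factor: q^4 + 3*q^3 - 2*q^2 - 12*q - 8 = (q + 2)*(q^3 + q^2 - 4*q - 4) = (q - 2)*(q + 2)*(q^2 + 3*q + 2) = (q - 2)*(q + 1)*(q + 2)*(q + 2)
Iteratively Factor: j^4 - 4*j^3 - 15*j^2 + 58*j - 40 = (j - 5)*(j^3 + j^2 - 10*j + 8) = (j - 5)*(j - 2)*(j^2 + 3*j - 4) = (j - 5)*(j - 2)*(j - 1)*(j + 4)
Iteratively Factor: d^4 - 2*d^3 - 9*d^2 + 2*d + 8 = (d + 1)*(d^3 - 3*d^2 - 6*d + 8) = (d - 1)*(d + 1)*(d^2 - 2*d - 8) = (d - 1)*(d + 1)*(d + 2)*(d - 4)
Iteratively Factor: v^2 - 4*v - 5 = (v - 5)*(v + 1)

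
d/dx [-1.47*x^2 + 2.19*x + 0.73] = 2.19 - 2.94*x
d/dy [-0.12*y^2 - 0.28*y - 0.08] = -0.24*y - 0.28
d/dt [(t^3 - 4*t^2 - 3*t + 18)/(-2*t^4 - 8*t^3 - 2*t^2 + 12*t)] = (t^4 - 12*t^3 + 18*t^2 + 36*t - 27)/(2*t^2*(t^4 + 4*t^3 - 2*t^2 - 12*t + 9))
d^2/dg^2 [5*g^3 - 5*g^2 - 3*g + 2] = 30*g - 10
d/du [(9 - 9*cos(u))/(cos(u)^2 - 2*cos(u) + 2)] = 9*(2 - cos(u))*sin(u)*cos(u)/(cos(u)^2 - 2*cos(u) + 2)^2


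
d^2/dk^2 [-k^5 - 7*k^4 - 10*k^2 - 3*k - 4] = -20*k^3 - 84*k^2 - 20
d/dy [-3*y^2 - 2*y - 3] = -6*y - 2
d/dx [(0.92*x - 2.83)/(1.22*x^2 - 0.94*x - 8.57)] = (-1.1224*x^2 + 6.9052*x - 10.5446)/(1.4884*x^4 - 2.2936*x^3 - 20.0272*x^2 + 16.1116*x + 73.4449)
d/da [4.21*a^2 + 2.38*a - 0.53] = 8.42*a + 2.38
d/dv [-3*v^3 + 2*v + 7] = 2 - 9*v^2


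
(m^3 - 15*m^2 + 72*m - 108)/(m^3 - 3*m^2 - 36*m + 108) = (m - 6)/(m + 6)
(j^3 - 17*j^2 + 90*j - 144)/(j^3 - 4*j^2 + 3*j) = (j^2 - 14*j + 48)/(j*(j - 1))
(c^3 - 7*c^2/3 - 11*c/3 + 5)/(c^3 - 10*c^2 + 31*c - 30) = (3*c^2 + 2*c - 5)/(3*(c^2 - 7*c + 10))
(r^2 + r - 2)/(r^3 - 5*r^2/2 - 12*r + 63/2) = 2*(r^2 + r - 2)/(2*r^3 - 5*r^2 - 24*r + 63)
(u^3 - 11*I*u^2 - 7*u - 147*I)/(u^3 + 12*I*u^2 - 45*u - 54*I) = (u^2 - 14*I*u - 49)/(u^2 + 9*I*u - 18)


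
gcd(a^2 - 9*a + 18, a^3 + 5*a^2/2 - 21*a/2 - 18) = a - 3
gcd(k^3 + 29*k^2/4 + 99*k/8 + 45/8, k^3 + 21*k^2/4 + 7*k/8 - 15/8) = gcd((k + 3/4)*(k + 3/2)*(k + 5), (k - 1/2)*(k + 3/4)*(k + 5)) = k^2 + 23*k/4 + 15/4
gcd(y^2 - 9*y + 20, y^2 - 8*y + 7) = 1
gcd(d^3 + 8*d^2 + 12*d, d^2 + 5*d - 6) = d + 6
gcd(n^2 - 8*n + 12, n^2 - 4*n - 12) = n - 6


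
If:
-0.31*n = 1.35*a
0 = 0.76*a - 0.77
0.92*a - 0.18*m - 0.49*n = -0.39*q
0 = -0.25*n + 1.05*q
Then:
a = 1.01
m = 14.91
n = -4.41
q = -1.05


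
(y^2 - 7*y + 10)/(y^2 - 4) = (y - 5)/(y + 2)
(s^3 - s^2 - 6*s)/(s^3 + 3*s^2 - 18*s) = (s + 2)/(s + 6)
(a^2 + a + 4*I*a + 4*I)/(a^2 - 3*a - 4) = (a + 4*I)/(a - 4)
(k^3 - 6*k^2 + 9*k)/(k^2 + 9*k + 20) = k*(k^2 - 6*k + 9)/(k^2 + 9*k + 20)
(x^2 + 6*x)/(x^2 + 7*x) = (x + 6)/(x + 7)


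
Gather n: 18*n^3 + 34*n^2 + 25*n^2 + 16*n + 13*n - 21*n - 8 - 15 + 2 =18*n^3 + 59*n^2 + 8*n - 21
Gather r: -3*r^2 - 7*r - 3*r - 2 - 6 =-3*r^2 - 10*r - 8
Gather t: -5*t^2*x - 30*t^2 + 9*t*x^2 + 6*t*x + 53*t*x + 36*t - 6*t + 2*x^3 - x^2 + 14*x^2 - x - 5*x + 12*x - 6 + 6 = t^2*(-5*x - 30) + t*(9*x^2 + 59*x + 30) + 2*x^3 + 13*x^2 + 6*x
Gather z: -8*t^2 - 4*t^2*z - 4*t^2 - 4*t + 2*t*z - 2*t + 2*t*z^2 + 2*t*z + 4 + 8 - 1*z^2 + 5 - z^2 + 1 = -12*t^2 - 6*t + z^2*(2*t - 2) + z*(-4*t^2 + 4*t) + 18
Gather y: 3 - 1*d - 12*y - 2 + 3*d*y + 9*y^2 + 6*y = -d + 9*y^2 + y*(3*d - 6) + 1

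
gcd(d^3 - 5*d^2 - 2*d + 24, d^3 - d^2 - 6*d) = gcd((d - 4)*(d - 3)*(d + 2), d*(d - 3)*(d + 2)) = d^2 - d - 6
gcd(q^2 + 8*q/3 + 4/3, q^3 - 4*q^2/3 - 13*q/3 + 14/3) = q + 2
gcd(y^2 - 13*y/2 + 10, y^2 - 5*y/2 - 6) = y - 4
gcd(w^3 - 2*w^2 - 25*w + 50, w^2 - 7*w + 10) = w^2 - 7*w + 10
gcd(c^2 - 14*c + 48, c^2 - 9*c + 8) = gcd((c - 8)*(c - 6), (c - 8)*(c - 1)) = c - 8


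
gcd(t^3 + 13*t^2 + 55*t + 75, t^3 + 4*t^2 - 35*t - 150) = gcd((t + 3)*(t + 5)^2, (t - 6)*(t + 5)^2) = t^2 + 10*t + 25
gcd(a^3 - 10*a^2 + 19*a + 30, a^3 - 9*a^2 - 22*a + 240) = a - 6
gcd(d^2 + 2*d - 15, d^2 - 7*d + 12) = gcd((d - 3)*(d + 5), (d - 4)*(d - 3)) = d - 3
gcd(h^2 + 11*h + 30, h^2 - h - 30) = h + 5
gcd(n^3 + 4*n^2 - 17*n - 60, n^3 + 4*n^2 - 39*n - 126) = n + 3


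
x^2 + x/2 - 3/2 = (x - 1)*(x + 3/2)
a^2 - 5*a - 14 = (a - 7)*(a + 2)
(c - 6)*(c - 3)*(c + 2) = c^3 - 7*c^2 + 36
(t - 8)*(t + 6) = t^2 - 2*t - 48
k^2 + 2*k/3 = k*(k + 2/3)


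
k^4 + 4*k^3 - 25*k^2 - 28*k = k*(k - 4)*(k + 1)*(k + 7)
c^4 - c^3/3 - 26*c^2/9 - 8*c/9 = c*(c - 2)*(c + 1/3)*(c + 4/3)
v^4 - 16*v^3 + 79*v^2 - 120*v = v*(v - 8)*(v - 5)*(v - 3)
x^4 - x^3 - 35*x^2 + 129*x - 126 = (x - 3)^2*(x - 2)*(x + 7)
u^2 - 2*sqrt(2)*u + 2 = (u - sqrt(2))^2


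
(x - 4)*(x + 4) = x^2 - 16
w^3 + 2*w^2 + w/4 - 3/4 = (w - 1/2)*(w + 1)*(w + 3/2)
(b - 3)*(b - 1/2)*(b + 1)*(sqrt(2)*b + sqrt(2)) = sqrt(2)*b^4 - 3*sqrt(2)*b^3/2 - 9*sqrt(2)*b^2/2 - sqrt(2)*b/2 + 3*sqrt(2)/2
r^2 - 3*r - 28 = (r - 7)*(r + 4)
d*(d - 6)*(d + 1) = d^3 - 5*d^2 - 6*d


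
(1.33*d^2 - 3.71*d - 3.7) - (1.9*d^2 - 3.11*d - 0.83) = -0.57*d^2 - 0.6*d - 2.87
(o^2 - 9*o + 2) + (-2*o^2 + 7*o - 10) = -o^2 - 2*o - 8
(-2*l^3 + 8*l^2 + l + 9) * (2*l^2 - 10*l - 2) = -4*l^5 + 36*l^4 - 74*l^3 - 8*l^2 - 92*l - 18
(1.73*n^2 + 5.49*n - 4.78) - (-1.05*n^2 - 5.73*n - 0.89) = 2.78*n^2 + 11.22*n - 3.89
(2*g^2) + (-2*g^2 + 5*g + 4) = 5*g + 4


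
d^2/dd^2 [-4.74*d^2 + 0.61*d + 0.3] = -9.48000000000000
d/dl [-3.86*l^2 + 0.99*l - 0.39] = 0.99 - 7.72*l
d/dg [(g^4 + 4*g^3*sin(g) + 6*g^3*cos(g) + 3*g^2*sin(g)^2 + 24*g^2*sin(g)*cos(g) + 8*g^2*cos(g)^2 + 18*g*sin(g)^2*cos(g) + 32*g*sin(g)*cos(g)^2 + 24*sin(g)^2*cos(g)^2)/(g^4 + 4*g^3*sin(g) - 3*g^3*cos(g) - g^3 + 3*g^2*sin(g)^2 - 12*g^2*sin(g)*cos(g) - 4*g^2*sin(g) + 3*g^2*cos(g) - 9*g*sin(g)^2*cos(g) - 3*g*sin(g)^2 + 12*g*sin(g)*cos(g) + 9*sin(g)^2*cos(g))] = (-9*g^3*sin(g) - 16*g^2*sin(g)*cos(g) - 9*sqrt(2)*g^2*cos(g + pi/4) - g^2 + 16*sqrt(2)*g*sin(g)*sin(g + pi/4) + 24*g*sin(g)*cos(g)^2 + 6*g*cos(g) - 16*g + 24*sqrt(2)*cos(g)^2*cos(g + pi/4) + 26*cos(g)^2)/((g - 1)^2*(g - 3*cos(g))^2)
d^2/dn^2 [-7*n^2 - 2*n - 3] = -14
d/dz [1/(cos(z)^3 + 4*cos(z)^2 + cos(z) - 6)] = (3*cos(z)^2 + 8*cos(z) + 1)*sin(z)/(cos(z)^3 + 4*cos(z)^2 + cos(z) - 6)^2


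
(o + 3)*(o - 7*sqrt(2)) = o^2 - 7*sqrt(2)*o + 3*o - 21*sqrt(2)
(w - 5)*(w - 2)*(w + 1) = w^3 - 6*w^2 + 3*w + 10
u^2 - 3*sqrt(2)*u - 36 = (u - 6*sqrt(2))*(u + 3*sqrt(2))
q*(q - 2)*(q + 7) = q^3 + 5*q^2 - 14*q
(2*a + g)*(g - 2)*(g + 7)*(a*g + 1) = 2*a^2*g^3 + 10*a^2*g^2 - 28*a^2*g + a*g^4 + 5*a*g^3 - 12*a*g^2 + 10*a*g - 28*a + g^3 + 5*g^2 - 14*g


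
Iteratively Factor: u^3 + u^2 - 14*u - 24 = (u + 2)*(u^2 - u - 12) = (u + 2)*(u + 3)*(u - 4)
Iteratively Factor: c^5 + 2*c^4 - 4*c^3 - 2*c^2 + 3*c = (c)*(c^4 + 2*c^3 - 4*c^2 - 2*c + 3) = c*(c - 1)*(c^3 + 3*c^2 - c - 3) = c*(c - 1)^2*(c^2 + 4*c + 3) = c*(c - 1)^2*(c + 3)*(c + 1)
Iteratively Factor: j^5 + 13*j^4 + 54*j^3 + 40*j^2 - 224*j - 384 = (j + 4)*(j^4 + 9*j^3 + 18*j^2 - 32*j - 96) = (j - 2)*(j + 4)*(j^3 + 11*j^2 + 40*j + 48) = (j - 2)*(j + 4)^2*(j^2 + 7*j + 12) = (j - 2)*(j + 4)^3*(j + 3)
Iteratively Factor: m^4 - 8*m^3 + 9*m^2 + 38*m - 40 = (m + 2)*(m^3 - 10*m^2 + 29*m - 20) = (m - 1)*(m + 2)*(m^2 - 9*m + 20) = (m - 5)*(m - 1)*(m + 2)*(m - 4)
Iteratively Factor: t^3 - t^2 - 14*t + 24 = (t + 4)*(t^2 - 5*t + 6) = (t - 3)*(t + 4)*(t - 2)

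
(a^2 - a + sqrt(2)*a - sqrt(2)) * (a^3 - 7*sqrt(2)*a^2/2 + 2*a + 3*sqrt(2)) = a^5 - 5*sqrt(2)*a^4/2 - a^4 - 5*a^3 + 5*sqrt(2)*a^3/2 + 5*a^2 + 5*sqrt(2)*a^2 - 5*sqrt(2)*a + 6*a - 6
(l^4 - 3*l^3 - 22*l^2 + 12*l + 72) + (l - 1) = l^4 - 3*l^3 - 22*l^2 + 13*l + 71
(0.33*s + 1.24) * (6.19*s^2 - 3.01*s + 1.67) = 2.0427*s^3 + 6.6823*s^2 - 3.1813*s + 2.0708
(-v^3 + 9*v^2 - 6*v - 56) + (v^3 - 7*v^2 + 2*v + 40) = 2*v^2 - 4*v - 16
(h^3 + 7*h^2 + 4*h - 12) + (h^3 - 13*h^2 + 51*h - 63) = 2*h^3 - 6*h^2 + 55*h - 75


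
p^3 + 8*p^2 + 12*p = p*(p + 2)*(p + 6)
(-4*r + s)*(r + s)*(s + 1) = -4*r^2*s - 4*r^2 - 3*r*s^2 - 3*r*s + s^3 + s^2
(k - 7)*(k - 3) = k^2 - 10*k + 21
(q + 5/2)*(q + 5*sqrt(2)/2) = q^2 + 5*q/2 + 5*sqrt(2)*q/2 + 25*sqrt(2)/4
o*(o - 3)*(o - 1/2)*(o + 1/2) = o^4 - 3*o^3 - o^2/4 + 3*o/4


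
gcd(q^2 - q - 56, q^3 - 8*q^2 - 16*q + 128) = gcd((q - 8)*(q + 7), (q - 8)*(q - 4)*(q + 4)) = q - 8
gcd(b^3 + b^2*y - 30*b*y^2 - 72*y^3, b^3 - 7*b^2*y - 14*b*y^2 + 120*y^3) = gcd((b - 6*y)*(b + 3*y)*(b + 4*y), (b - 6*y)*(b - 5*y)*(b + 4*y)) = -b^2 + 2*b*y + 24*y^2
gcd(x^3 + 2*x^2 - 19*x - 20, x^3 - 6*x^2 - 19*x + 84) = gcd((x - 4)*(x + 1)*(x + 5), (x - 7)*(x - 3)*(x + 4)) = 1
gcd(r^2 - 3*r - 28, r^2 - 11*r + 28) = r - 7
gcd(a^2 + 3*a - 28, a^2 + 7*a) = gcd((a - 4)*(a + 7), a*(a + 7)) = a + 7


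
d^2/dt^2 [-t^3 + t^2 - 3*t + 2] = 2 - 6*t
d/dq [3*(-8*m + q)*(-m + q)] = -27*m + 6*q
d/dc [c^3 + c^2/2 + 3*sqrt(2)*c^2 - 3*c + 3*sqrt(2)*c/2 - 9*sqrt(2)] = 3*c^2 + c + 6*sqrt(2)*c - 3 + 3*sqrt(2)/2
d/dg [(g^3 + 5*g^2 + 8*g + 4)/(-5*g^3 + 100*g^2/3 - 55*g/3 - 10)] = 3*(35*g^4 + 26*g^3 - 197*g^2 - 220*g - 4)/(5*(9*g^6 - 120*g^5 + 466*g^4 - 404*g^3 - 119*g^2 + 132*g + 36))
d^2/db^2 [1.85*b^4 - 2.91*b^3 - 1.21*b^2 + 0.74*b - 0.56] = 22.2*b^2 - 17.46*b - 2.42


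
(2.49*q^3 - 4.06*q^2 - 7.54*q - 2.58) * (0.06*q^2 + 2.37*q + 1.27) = 0.1494*q^5 + 5.6577*q^4 - 6.9123*q^3 - 23.1808*q^2 - 15.6904*q - 3.2766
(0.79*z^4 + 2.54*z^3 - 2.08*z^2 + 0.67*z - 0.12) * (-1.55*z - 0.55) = -1.2245*z^5 - 4.3715*z^4 + 1.827*z^3 + 0.1055*z^2 - 0.1825*z + 0.066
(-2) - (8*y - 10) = 8 - 8*y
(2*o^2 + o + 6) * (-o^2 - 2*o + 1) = -2*o^4 - 5*o^3 - 6*o^2 - 11*o + 6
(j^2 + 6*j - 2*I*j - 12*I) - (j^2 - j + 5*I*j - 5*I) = 7*j - 7*I*j - 7*I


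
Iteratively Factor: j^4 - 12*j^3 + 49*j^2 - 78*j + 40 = (j - 4)*(j^3 - 8*j^2 + 17*j - 10) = (j - 4)*(j - 1)*(j^2 - 7*j + 10) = (j - 5)*(j - 4)*(j - 1)*(j - 2)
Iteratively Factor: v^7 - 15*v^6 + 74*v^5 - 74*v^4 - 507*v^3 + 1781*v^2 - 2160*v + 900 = (v - 2)*(v^6 - 13*v^5 + 48*v^4 + 22*v^3 - 463*v^2 + 855*v - 450) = (v - 3)*(v - 2)*(v^5 - 10*v^4 + 18*v^3 + 76*v^2 - 235*v + 150) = (v - 3)*(v - 2)*(v - 1)*(v^4 - 9*v^3 + 9*v^2 + 85*v - 150) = (v - 3)*(v - 2)^2*(v - 1)*(v^3 - 7*v^2 - 5*v + 75) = (v - 5)*(v - 3)*(v - 2)^2*(v - 1)*(v^2 - 2*v - 15) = (v - 5)^2*(v - 3)*(v - 2)^2*(v - 1)*(v + 3)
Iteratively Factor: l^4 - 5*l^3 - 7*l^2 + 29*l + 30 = (l + 2)*(l^3 - 7*l^2 + 7*l + 15) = (l + 1)*(l + 2)*(l^2 - 8*l + 15) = (l - 5)*(l + 1)*(l + 2)*(l - 3)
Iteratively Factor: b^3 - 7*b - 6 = (b + 1)*(b^2 - b - 6) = (b - 3)*(b + 1)*(b + 2)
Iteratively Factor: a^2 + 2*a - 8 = (a - 2)*(a + 4)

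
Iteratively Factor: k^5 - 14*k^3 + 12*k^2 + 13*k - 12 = (k + 1)*(k^4 - k^3 - 13*k^2 + 25*k - 12) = (k - 3)*(k + 1)*(k^3 + 2*k^2 - 7*k + 4) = (k - 3)*(k - 1)*(k + 1)*(k^2 + 3*k - 4) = (k - 3)*(k - 1)^2*(k + 1)*(k + 4)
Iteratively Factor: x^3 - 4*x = (x + 2)*(x^2 - 2*x) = x*(x + 2)*(x - 2)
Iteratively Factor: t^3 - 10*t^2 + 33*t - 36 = (t - 3)*(t^2 - 7*t + 12) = (t - 4)*(t - 3)*(t - 3)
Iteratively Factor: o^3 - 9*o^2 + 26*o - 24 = (o - 2)*(o^2 - 7*o + 12) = (o - 3)*(o - 2)*(o - 4)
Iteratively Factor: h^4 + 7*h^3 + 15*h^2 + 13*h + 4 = (h + 1)*(h^3 + 6*h^2 + 9*h + 4) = (h + 1)*(h + 4)*(h^2 + 2*h + 1) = (h + 1)^2*(h + 4)*(h + 1)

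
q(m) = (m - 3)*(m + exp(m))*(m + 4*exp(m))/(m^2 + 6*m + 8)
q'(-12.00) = 0.23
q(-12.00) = -27.00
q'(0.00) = -3.25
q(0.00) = -1.50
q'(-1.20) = 3.69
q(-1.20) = 0.01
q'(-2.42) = 17.28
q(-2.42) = 39.30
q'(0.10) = -3.45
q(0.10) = -1.84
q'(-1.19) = 3.47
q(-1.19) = 0.04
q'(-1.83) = 224.10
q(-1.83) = -25.98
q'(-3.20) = -79.96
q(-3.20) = 61.96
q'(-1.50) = 18.70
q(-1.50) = -2.79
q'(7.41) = 914888.89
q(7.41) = 451125.42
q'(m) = (-2*m - 6)*(m - 3)*(m + exp(m))*(m + 4*exp(m))/(m^2 + 6*m + 8)^2 + (m - 3)*(m + exp(m))*(4*exp(m) + 1)/(m^2 + 6*m + 8) + (m - 3)*(m + 4*exp(m))*(exp(m) + 1)/(m^2 + 6*m + 8) + (m + exp(m))*(m + 4*exp(m))/(m^2 + 6*m + 8)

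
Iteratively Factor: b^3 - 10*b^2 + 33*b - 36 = (b - 4)*(b^2 - 6*b + 9) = (b - 4)*(b - 3)*(b - 3)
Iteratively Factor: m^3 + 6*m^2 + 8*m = (m + 2)*(m^2 + 4*m) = (m + 2)*(m + 4)*(m)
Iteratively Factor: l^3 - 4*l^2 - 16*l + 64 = (l - 4)*(l^2 - 16) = (l - 4)*(l + 4)*(l - 4)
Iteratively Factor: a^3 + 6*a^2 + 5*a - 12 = (a - 1)*(a^2 + 7*a + 12) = (a - 1)*(a + 4)*(a + 3)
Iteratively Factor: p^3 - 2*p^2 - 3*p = (p - 3)*(p^2 + p) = p*(p - 3)*(p + 1)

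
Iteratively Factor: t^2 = (t)*(t)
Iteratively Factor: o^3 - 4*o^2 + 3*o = (o - 1)*(o^2 - 3*o) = o*(o - 1)*(o - 3)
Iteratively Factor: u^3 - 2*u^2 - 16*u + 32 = (u + 4)*(u^2 - 6*u + 8) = (u - 4)*(u + 4)*(u - 2)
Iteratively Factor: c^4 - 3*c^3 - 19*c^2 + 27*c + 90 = (c - 5)*(c^3 + 2*c^2 - 9*c - 18) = (c - 5)*(c + 2)*(c^2 - 9) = (c - 5)*(c - 3)*(c + 2)*(c + 3)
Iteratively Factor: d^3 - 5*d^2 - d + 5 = (d - 1)*(d^2 - 4*d - 5) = (d - 5)*(d - 1)*(d + 1)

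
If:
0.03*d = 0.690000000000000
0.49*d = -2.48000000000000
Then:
No Solution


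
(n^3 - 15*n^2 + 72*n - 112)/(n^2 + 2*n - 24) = (n^2 - 11*n + 28)/(n + 6)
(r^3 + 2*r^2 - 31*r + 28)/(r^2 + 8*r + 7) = (r^2 - 5*r + 4)/(r + 1)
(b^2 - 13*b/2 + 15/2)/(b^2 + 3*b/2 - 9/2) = (b - 5)/(b + 3)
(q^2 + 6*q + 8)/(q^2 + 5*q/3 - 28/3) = 3*(q + 2)/(3*q - 7)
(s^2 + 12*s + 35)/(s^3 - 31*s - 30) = (s + 7)/(s^2 - 5*s - 6)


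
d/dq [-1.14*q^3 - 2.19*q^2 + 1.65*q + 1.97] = -3.42*q^2 - 4.38*q + 1.65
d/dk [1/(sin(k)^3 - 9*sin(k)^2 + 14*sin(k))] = (-3*cos(k) + 18/tan(k) - 14*cos(k)/sin(k)^2)/((sin(k) - 7)^2*(sin(k) - 2)^2)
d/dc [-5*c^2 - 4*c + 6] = -10*c - 4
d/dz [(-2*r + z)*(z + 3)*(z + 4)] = -4*r*z - 14*r + 3*z^2 + 14*z + 12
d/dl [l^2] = 2*l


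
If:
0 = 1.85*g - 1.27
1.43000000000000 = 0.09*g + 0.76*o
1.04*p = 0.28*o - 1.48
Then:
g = 0.69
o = 1.80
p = -0.94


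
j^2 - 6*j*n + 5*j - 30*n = (j + 5)*(j - 6*n)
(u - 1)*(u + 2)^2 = u^3 + 3*u^2 - 4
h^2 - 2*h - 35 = (h - 7)*(h + 5)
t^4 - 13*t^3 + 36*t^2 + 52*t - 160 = (t - 8)*(t - 5)*(t - 2)*(t + 2)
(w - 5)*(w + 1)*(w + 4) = w^3 - 21*w - 20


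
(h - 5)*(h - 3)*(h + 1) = h^3 - 7*h^2 + 7*h + 15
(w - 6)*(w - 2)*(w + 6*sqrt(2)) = w^3 - 8*w^2 + 6*sqrt(2)*w^2 - 48*sqrt(2)*w + 12*w + 72*sqrt(2)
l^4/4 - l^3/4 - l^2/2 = l^2*(l/4 + 1/4)*(l - 2)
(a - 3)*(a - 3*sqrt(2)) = a^2 - 3*sqrt(2)*a - 3*a + 9*sqrt(2)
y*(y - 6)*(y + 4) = y^3 - 2*y^2 - 24*y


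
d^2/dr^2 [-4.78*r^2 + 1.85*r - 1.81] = -9.56000000000000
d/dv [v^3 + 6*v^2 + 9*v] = 3*v^2 + 12*v + 9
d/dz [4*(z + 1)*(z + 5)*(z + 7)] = 12*z^2 + 104*z + 188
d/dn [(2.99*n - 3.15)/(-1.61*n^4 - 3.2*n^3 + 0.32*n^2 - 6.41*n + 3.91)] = (14.4417*n^4 - 1.15*n^3 - 31.1968*n^2 + 2.016*n - 8.5006)/(2.5921*n^8 + 10.304*n^7 + 9.2096*n^6 + 18.5922*n^5 + 28.5362*n^4 - 29.1264*n^3 + 43.5905*n^2 - 50.1262*n + 15.2881)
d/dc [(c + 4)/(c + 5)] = (c + 5)^(-2)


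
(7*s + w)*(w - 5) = 7*s*w - 35*s + w^2 - 5*w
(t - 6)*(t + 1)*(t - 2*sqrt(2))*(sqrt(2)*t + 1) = sqrt(2)*t^4 - 5*sqrt(2)*t^3 - 3*t^3 - 8*sqrt(2)*t^2 + 15*t^2 + 10*sqrt(2)*t + 18*t + 12*sqrt(2)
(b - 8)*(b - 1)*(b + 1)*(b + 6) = b^4 - 2*b^3 - 49*b^2 + 2*b + 48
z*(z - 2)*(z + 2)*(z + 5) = z^4 + 5*z^3 - 4*z^2 - 20*z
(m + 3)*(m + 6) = m^2 + 9*m + 18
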